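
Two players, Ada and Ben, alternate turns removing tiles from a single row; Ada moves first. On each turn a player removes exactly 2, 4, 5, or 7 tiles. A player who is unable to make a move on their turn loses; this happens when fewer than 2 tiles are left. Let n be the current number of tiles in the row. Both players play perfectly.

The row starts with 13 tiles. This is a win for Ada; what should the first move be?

Remove 4, leaving 9.

Use the standard recursion: the mover loses at a terminal position; elsewhere, the mover wins exactly when some move hands the opponent an L position.
n=0: no move → L
n=1: no move → L
n=2: W (go to 0, an L position)
n=3: W (go to 1, an L position)
n=4: W (go to 0, an L position)
n=5: W (go to 1, an L position)
n=6: W (go to 1, an L position)
n=7: W (go to 0, an L position)
n=8: W (go to 1, an L position)
n=9: L (options 7(W), 5(W), 4(W), 2(W) are all W)
n=10: L (options 8(W), 6(W), 5(W), 3(W) are all W)
n=11: W (go to 9, an L position)
n=12: W (go to 10, an L position)
n=13: W (go to 9, an L position)
From 13, the L positions reachable in one move are: 9.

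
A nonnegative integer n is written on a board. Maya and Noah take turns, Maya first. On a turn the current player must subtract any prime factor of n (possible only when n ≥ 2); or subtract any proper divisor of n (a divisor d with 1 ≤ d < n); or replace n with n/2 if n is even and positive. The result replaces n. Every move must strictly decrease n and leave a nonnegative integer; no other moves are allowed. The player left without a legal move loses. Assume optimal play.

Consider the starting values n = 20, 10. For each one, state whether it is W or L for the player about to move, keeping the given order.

Work bottom-up. With no move the player to move loses. Otherwise the position is W if at least one move leads to an L position for the opponent, and L if every move leads to a W.
n=0: no move → L
n=1: no move → L
n=2: reaches L-position 0 → W
n=3: reaches L-position 0 → W
n=4: only reaches 2(W), 3(W), all W → L
n=5: reaches L-position 0 → W
n=6: reaches L-position 4 → W
n=7: reaches L-position 0 → W
n=8: reaches L-position 4 → W
n=9: only reaches 6(W), 8(W), all W → L
n=10: reaches L-position 9 → W
n=11: reaches L-position 0 → W
n=12: reaches L-position 9 → W
n=13: reaches L-position 0 → W
n=14: only reaches 7(W), 12(W), 13(W), all W → L
n=15: reaches L-position 14 → W
n=16: reaches L-position 14 → W
n=17: reaches L-position 0 → W
n=18: reaches L-position 9 → W
n=19: reaches L-position 0 → W
n=20: only reaches 10(W), 15(W), 16(W), 18(W), 19(W), all W → L

20: L, 10: W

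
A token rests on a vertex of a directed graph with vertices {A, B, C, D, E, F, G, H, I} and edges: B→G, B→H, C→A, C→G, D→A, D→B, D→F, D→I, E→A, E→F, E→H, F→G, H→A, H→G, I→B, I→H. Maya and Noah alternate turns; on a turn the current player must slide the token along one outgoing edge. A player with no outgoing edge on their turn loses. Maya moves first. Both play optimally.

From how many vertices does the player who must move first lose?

3

Compute win/loss labels from the base case upward. A position with no move is L. Any other position is W if it can reach an L in one move, else L.
Every edge goes from a vertex to one that appears earlier in the order A, G, H, F, C, E, B, I, D, so processing vertices in that order labels each vertex after all of its successors.
A: no outgoing edge → L
G: no outgoing edge → L
H: reaches L-position G → W
F: reaches L-position G → W
C: reaches L-position G → W
E: reaches L-position A → W
B: reaches L-position G → W
I: only reaches B(W), H(W), all W → L
D: reaches L-position I → W
The L vertices are A, G, I; that is 3 in all.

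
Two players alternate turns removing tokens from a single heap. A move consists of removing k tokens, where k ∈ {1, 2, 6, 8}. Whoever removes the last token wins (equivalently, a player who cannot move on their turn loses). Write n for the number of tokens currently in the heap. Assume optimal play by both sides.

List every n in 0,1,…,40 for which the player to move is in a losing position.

0, 3, 7, 10, 14, 17, 21, 24, 28, 31, 35, 38

Compute win/loss labels from the base case upward. A position with no move is L. Any other position is W if it can reach an L in one move, else L.
n=0: no move → L
n=1: reaches L-position 0 → W
n=2: reaches L-position 0 → W
n=3: only reaches 2(W), 1(W), all W → L
n=4: reaches L-position 3 → W
n=5: reaches L-position 3 → W
n=6: reaches L-position 0 → W
n=7: only reaches 6(W), 5(W), 1(W), all W → L
n=8: reaches L-position 7 → W
n=9: reaches L-position 7 → W
n=10: only reaches 9(W), 8(W), 4(W), 2(W), all W → L
n=11: reaches L-position 10 → W
n=12: reaches L-position 10 → W
n=13: reaches L-position 7 → W
n=14: only reaches 13(W), 12(W), 8(W), 6(W), all W → L
n=15: reaches L-position 14 → W
n=16: reaches L-position 14 → W
n=17: only reaches 16(W), 15(W), 11(W), 9(W), all W → L
n=18: reaches L-position 17 → W
n=19: reaches L-position 17 → W
n=20: reaches L-position 14 → W
n=21: only reaches 20(W), 19(W), 15(W), 13(W), all W → L
n=22: reaches L-position 21 → W
n=23: reaches L-position 21 → W
n=24: only reaches 23(W), 22(W), 18(W), 16(W), all W → L
n=25: reaches L-position 24 → W
n=26: reaches L-position 24 → W
n=27: reaches L-position 21 → W
n=28: only reaches 27(W), 26(W), 22(W), 20(W), all W → L
n=29: reaches L-position 28 → W
n=30: reaches L-position 28 → W
n=31: only reaches 30(W), 29(W), 25(W), 23(W), all W → L
n=32: reaches L-position 31 → W
n=33: reaches L-position 31 → W
n=34: reaches L-position 28 → W
n=35: only reaches 34(W), 33(W), 29(W), 27(W), all W → L
n=36: reaches L-position 35 → W
n=37: reaches L-position 35 → W
n=38: only reaches 37(W), 36(W), 32(W), 30(W), all W → L
n=39: reaches L-position 38 → W
n=40: reaches L-position 38 → W
The losing starting values of n are exactly the entries labelled L in this table (12 of them).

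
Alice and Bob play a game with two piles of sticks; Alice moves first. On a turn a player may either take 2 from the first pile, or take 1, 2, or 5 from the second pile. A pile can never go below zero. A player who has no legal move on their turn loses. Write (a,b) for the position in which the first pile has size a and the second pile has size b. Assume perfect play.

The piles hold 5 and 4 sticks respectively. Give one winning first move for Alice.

Work bottom-up. With no move the player to move loses. Otherwise the position is W if at least one move leads to an L position for the opponent, and L if every move leads to a W.
No move ever increases a pile, so every position that can arise here has a ≤ 5 and b ≤ 4; it is enough to label the cells with 0 ≤ a ≤ 5 and 0 ≤ b ≤ 4.
Every move lowers a or b (never raises either), so fill the grid row by row in increasing a, and left to right within a row: each cell's successors are then already labelled.
      b=0  b=1  b=2  b=3  b=4
a=0:    L    W    W    L    W
a=1:    L    W    W    L    W
a=2:    W    L    W    W    L
a=3:    W    L    W    W    L
a=4:    L    W    W    L    W
a=5:    L    W    W    L    W
Cells with no legal move (terminal, hence L): (0,0), (1,0).
The remaining L cells, each justified by listing all of its moves:
(0,3): only reaches (0,2)(W), (0,1)(W), all W → L
(1,3): only reaches (1,2)(W), (1,1)(W), all W → L
(2,1): only reaches (0,1)(W), (2,0)(W), all W → L
(2,4): only reaches (0,4)(W), (2,3)(W), (2,2)(W), all W → L
(3,1): only reaches (1,1)(W), (3,0)(W), all W → L
(3,4): only reaches (1,4)(W), (3,3)(W), (3,2)(W), all W → L
(4,0): only reaches (2,0)(W), which is W → L
(4,3): only reaches (2,3)(W), (4,2)(W), (4,1)(W), all W → L
(5,0): only reaches (3,0)(W), which is W → L
(5,3): only reaches (3,3)(W), (5,2)(W), (5,1)(W), all W → L
Every other cell has at least one move into one of the L cells above, so it is W.
From (5,4), the L positions reachable in one move are: (3,4), (5,3). Any move reaching one of these is winning.

Move to (3,4).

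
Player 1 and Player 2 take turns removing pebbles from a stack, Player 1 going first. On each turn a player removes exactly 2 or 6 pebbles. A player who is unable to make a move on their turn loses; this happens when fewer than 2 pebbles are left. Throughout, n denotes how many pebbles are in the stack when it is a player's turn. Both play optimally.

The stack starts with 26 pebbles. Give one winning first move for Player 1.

Work bottom-up. With no move the player to move loses. Otherwise the position is W if at least one move leads to an L position for the opponent, and L if every move leads to a W.
n=0: no move → L
n=1: no move → L
n=2: →0(L), so W
n=3: →1(L), so W
n=4: →2(W) only, which is W, so L
n=5: →3(W) only, which is W, so L
n=6: →4(L), so W
n=7: →5(L), so W
n=8: →6(W), 2(W) — all W, so L
n=9: →7(W), 3(W) — all W, so L
n=10: →8(L), so W
n=11: →9(L), so W
n=12: →10(W), 6(W) — all W, so L
n=13: →11(W), 7(W) — all W, so L
n=14: →12(L), so W
n=15: →13(L), so W
n=16: →14(W), 10(W) — all W, so L
n=17: →15(W), 11(W) — all W, so L
n=18: →16(L), so W
n=19: →17(L), so W
n=20: →18(W), 14(W) — all W, so L
n=21: →19(W), 15(W) — all W, so L
n=22: →20(L), so W
n=23: →21(L), so W
n=24: →22(W), 18(W) — all W, so L
n=25: →23(W), 19(W) — all W, so L
n=26: →24(L), so W
From 26, the L positions reachable in one move are: 24, 20. Any move reaching one of these is winning.

Remove 2, leaving 24.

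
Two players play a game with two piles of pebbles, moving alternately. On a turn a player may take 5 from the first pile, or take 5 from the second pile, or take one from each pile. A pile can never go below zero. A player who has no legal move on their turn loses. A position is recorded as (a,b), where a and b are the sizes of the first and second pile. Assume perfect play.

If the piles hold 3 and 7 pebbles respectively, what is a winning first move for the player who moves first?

Build the W/L table. Terminal = L. A non-terminal position is W if it has a move to some L; otherwise it is L.
No move ever increases a pile, so every position that can arise here has a ≤ 3 and b ≤ 7; it is enough to label the cells with 0 ≤ a ≤ 3 and 0 ≤ b ≤ 7.
Every move lowers a or b (never raises either), so fill the grid row by row in increasing a, and left to right within a row: each cell's successors are then already labelled.
      b=0  b=1  b=2  b=3  b=4  b=5  b=6  b=7
a=0:    L    L    L    L    L    W    W    W
a=1:    L    W    W    W    W    W    L    L
a=2:    L    W    L    L    L    W    L    W
a=3:    L    W    L    W    W    W    L    W
Cells with no legal move (terminal, hence L): (0,0), (0,1), (0,2), (0,3), (0,4), (1,0), (2,0), (3,0).
The remaining L cells, each justified by listing all of its moves:
(1,6): moves to (1,1)(W), (0,5)(W); every one is W ⇒ L
(1,7): moves to (1,2)(W), (0,6)(W); every one is W ⇒ L
(2,2): the only move is to (1,1)(W), a W ⇒ L
(2,3): the only move is to (1,2)(W), a W ⇒ L
(2,4): the only move is to (1,3)(W), a W ⇒ L
(2,6): moves to (2,1)(W), (1,5)(W); every one is W ⇒ L
(3,2): the only move is to (2,1)(W), a W ⇒ L
(3,6): moves to (3,1)(W), (2,5)(W); every one is W ⇒ L
Every other cell has at least one move into one of the L cells above, so it is W.
From (3,7), the L positions reachable in one move are: (3,2), (2,6). Any move reaching one of these is winning.

Move to (3,2).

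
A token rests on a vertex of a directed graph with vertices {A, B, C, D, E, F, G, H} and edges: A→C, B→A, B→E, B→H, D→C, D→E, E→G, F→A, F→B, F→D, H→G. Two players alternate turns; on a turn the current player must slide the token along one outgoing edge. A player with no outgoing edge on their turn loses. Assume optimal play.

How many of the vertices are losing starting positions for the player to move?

3

Positions with no move are L. A position that does have a move is losing for the player to move precisely when every available move leads to a winning position for the opponent. Fill in the labels:
Every edge goes from a vertex to one that appears earlier in the order C, G, A, H, E, B, D, F, so processing vertices in that order labels each vertex after all of its successors.
C: no outgoing edge → L
G: no outgoing edge → L
A: can move to C, which is L ⇒ W
H: can move to G, which is L ⇒ W
E: can move to G, which is L ⇒ W
B: moves to E(W), H(W), A(W); every one is W ⇒ L
D: can move to C, which is L ⇒ W
F: can move to B, which is L ⇒ W
The L vertices are B, C, G; that is 3 in all.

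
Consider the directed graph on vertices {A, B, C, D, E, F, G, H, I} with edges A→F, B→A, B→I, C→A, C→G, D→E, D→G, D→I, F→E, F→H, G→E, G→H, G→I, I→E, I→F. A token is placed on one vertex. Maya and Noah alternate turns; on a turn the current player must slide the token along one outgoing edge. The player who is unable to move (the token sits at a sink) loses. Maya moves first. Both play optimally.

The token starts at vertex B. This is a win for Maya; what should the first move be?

Move to A.

Label each position W (a win for the player to move) or L (a loss). A position with no legal move is L; any other position is W exactly when some move reaches an L, and L when every move reaches a W.
Every edge goes from a vertex to one that appears earlier in the order H, E, F, A, I, G, C, B, D, so processing vertices in that order labels each vertex after all of its successors.
H: no outgoing edge → L
E: no outgoing edge → L
F: can move to E, which is L ⇒ W
A: the only move is to F(W), a W ⇒ L
I: can move to E, which is L ⇒ W
G: can move to E, which is L ⇒ W
C: can move to A, which is L ⇒ W
B: can move to A, which is L ⇒ W
D: can move to E, which is L ⇒ W
From B, the L positions reachable in one move are: A.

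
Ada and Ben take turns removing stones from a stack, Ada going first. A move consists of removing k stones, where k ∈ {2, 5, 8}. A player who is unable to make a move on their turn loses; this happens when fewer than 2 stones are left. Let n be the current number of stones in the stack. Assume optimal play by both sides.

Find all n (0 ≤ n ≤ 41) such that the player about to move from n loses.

0, 1, 4, 7, 10, 11, 14, 17, 20, 21, 24, 27, 30, 31, 34, 37, 40, 41

Label each position W (a win for the player to move) or L (a loss). A position with no legal move is L; any other position is W exactly when some move reaches an L, and L when every move reaches a W.
n=0: no move → L
n=1: no move → L
n=2: reaches L-position 0 → W
n=3: reaches L-position 1 → W
n=4: only reaches 2(W), which is W → L
n=5: reaches L-position 0 → W
n=6: reaches L-position 4 → W
n=7: only reaches 5(W), 2(W), all W → L
n=8: reaches L-position 0 → W
n=9: reaches L-position 7 → W
n=10: only reaches 8(W), 5(W), 2(W), all W → L
n=11: only reaches 9(W), 6(W), 3(W), all W → L
n=12: reaches L-position 10 → W
n=13: reaches L-position 11 → W
n=14: only reaches 12(W), 9(W), 6(W), all W → L
n=15: reaches L-position 10 → W
n=16: reaches L-position 14 → W
n=17: only reaches 15(W), 12(W), 9(W), all W → L
n=18: reaches L-position 10 → W
n=19: reaches L-position 17 → W
n=20: only reaches 18(W), 15(W), 12(W), all W → L
n=21: only reaches 19(W), 16(W), 13(W), all W → L
n=22: reaches L-position 20 → W
n=23: reaches L-position 21 → W
n=24: only reaches 22(W), 19(W), 16(W), all W → L
n=25: reaches L-position 20 → W
n=26: reaches L-position 24 → W
n=27: only reaches 25(W), 22(W), 19(W), all W → L
n=28: reaches L-position 20 → W
n=29: reaches L-position 27 → W
n=30: only reaches 28(W), 25(W), 22(W), all W → L
n=31: only reaches 29(W), 26(W), 23(W), all W → L
n=32: reaches L-position 30 → W
n=33: reaches L-position 31 → W
n=34: only reaches 32(W), 29(W), 26(W), all W → L
n=35: reaches L-position 30 → W
n=36: reaches L-position 34 → W
n=37: only reaches 35(W), 32(W), 29(W), all W → L
n=38: reaches L-position 30 → W
n=39: reaches L-position 37 → W
n=40: only reaches 38(W), 35(W), 32(W), all W → L
n=41: only reaches 39(W), 36(W), 33(W), all W → L
Reading off the rows marked L gives the requested list; there are 18 such values of n.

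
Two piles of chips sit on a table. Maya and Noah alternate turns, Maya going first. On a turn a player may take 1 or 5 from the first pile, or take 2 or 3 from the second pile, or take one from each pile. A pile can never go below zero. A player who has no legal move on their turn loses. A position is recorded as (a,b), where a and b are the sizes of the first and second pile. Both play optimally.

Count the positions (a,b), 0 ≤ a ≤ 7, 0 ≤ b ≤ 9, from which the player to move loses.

29

Build the W/L table. Terminal = L. A non-terminal position is W if it has a move to some L; otherwise it is L.
Every move lowers a or b (never raises either), so fill the grid row by row in increasing a, and left to right within a row: each cell's successors are then already labelled.
      b=0  b=1  b=2  b=3  b=4  b=5  b=6  b=7  b=8  b=9
a=0:    L    L    W    W    W    L    L    W    W    W
a=1:    W    W    W    L    L    W    W    W    L    L
a=2:    L    L    W    W    W    W    L    L    W    W
a=3:    W    W    W    L    L    W    W    W    W    L
a=4:    L    L    W    W    W    W    L    L    W    W
a=5:    W    W    W    L    L    W    W    W    W    L
a=6:    L    L    W    W    W    W    L    L    W    W
a=7:    W    W    W    L    L    W    W    W    W    L
Cells with no legal move (terminal, hence L): (0,0), (0,1).
The remaining L cells, each justified by listing all of its moves:
(0,5): →(0,3)(W), (0,2)(W) — all W, so L
(0,6): →(0,4)(W), (0,3)(W) — all W, so L
(1,3): →(0,3)(W), (1,1)(W), (1,0)(W), (0,2)(W) — all W, so L
(1,4): →(0,4)(W), (1,2)(W), (1,1)(W), (0,3)(W) — all W, so L
(1,8): →(0,8)(W), (1,6)(W), (1,5)(W), (0,7)(W) — all W, so L
(1,9): →(0,9)(W), (1,7)(W), (1,6)(W), (0,8)(W) — all W, so L
(2,0): →(1,0)(W) only, which is W, so L
(2,1): →(1,1)(W), (1,0)(W) — all W, so L
(2,6): →(1,6)(W), (2,4)(W), (2,3)(W), (1,5)(W) — all W, so L
(2,7): →(1,7)(W), (2,5)(W), (2,4)(W), (1,6)(W) — all W, so L
(3,3): →(2,3)(W), (3,1)(W), (3,0)(W), (2,2)(W) — all W, so L
(3,4): →(2,4)(W), (3,2)(W), (3,1)(W), (2,3)(W) — all W, so L
(3,9): →(2,9)(W), (3,7)(W), (3,6)(W), (2,8)(W) — all W, so L
(4,0): →(3,0)(W) only, which is W, so L
(4,1): →(3,1)(W), (3,0)(W) — all W, so L
(4,6): →(3,6)(W), (4,4)(W), (4,3)(W), (3,5)(W) — all W, so L
(4,7): →(3,7)(W), (4,5)(W), (4,4)(W), (3,6)(W) — all W, so L
(5,3): →(4,3)(W), (0,3)(W), (5,1)(W), (5,0)(W), (4,2)(W) — all W, so L
(5,4): →(4,4)(W), (0,4)(W), (5,2)(W), (5,1)(W), (4,3)(W) — all W, so L
(5,9): →(4,9)(W), (0,9)(W), (5,7)(W), (5,6)(W), (4,8)(W) — all W, so L
(6,0): →(5,0)(W), (1,0)(W) — all W, so L
(6,1): →(5,1)(W), (1,1)(W), (5,0)(W) — all W, so L
(6,6): →(5,6)(W), (1,6)(W), (6,4)(W), (6,3)(W), (5,5)(W) — all W, so L
(6,7): →(5,7)(W), (1,7)(W), (6,5)(W), (6,4)(W), (5,6)(W) — all W, so L
(7,3): →(6,3)(W), (2,3)(W), (7,1)(W), (7,0)(W), (6,2)(W) — all W, so L
(7,4): →(6,4)(W), (2,4)(W), (7,2)(W), (7,1)(W), (6,3)(W) — all W, so L
(7,9): →(6,9)(W), (2,9)(W), (7,7)(W), (7,6)(W), (6,8)(W) — all W, so L
Every other cell has at least one move into one of the L cells above, so it is W.
L cells per row: a=0: 4, a=1: 4, a=2: 4, a=3: 3, a=4: 4, a=5: 3, a=6: 4, a=7: 3; total 29.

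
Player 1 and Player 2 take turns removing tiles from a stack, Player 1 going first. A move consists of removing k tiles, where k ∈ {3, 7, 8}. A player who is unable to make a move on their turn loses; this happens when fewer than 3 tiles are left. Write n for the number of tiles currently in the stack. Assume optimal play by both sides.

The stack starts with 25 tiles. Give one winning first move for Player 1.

Remove 3, leaving 22.

Work bottom-up. With no move the player to move loses. Otherwise the position is W if at least one move leads to an L position for the opponent, and L if every move leads to a W.
n=0: no move → L
n=1: no move → L
n=2: no move → L
n=3: can move to 0, which is L ⇒ W
n=4: can move to 1, which is L ⇒ W
n=5: can move to 2, which is L ⇒ W
n=6: the only move is to 3(W), a W ⇒ L
n=7: can move to 0, which is L ⇒ W
n=8: can move to 1, which is L ⇒ W
n=9: can move to 6, which is L ⇒ W
n=10: can move to 2, which is L ⇒ W
n=11: moves to 8(W), 4(W), 3(W); every one is W ⇒ L
n=12: moves to 9(W), 5(W), 4(W); every one is W ⇒ L
n=13: can move to 6, which is L ⇒ W
n=14: can move to 11, which is L ⇒ W
n=15: can move to 12, which is L ⇒ W
n=16: moves to 13(W), 9(W), 8(W); every one is W ⇒ L
n=17: moves to 14(W), 10(W), 9(W); every one is W ⇒ L
n=18: can move to 11, which is L ⇒ W
n=19: can move to 16, which is L ⇒ W
n=20: can move to 17, which is L ⇒ W
n=21: moves to 18(W), 14(W), 13(W); every one is W ⇒ L
n=22: moves to 19(W), 15(W), 14(W); every one is W ⇒ L
n=23: can move to 16, which is L ⇒ W
n=24: can move to 21, which is L ⇒ W
n=25: can move to 22, which is L ⇒ W
From 25, the L positions reachable in one move are: 22, 17. Any move reaching one of these is winning.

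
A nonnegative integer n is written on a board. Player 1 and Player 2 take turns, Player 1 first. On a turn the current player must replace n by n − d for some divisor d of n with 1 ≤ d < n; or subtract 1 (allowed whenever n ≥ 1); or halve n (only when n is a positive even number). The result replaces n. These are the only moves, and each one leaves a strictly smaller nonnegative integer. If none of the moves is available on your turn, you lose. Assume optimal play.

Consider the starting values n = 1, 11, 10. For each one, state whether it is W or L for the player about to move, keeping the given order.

Positions with no move are L. A position that does have a move is losing for the player to move precisely when every available move leads to a winning position for the opponent. Fill in the labels:
n=0: no move → L
n=1: reaches L-position 0 → W
n=2: only reaches 1(W), which is W → L
n=3: reaches L-position 2 → W
n=4: reaches L-position 2 → W
n=5: only reaches 4(W), which is W → L
n=6: reaches L-position 5 → W
n=7: only reaches 6(W), which is W → L
n=8: reaches L-position 7 → W
n=9: only reaches 6(W), 8(W), all W → L
n=10: reaches L-position 5 → W
n=11: only reaches 10(W), which is W → L

1: W, 11: L, 10: W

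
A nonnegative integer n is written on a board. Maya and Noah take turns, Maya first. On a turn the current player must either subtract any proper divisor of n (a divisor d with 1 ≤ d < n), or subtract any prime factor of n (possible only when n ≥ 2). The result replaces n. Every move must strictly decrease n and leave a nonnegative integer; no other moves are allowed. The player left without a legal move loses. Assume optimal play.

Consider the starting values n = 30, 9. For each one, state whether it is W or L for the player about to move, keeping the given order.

Use the standard recursion: the mover loses at a terminal position; elsewhere, the mover wins exactly when some move hands the opponent an L position.
n=0: no move → L
n=1: no move → L
n=2: →0(L), so W
n=3: →0(L), so W
n=4: →2(W), 3(W) — all W, so L
n=5: →0(L), so W
n=6: →4(L), so W
n=7: →0(L), so W
n=8: →4(L), so W
n=9: →6(W), 8(W) — all W, so L
n=10: →9(L), so W
n=11: →0(L), so W
n=12: →9(L), so W
n=13: →0(L), so W
n=14: →7(W), 12(W), 13(W) — all W, so L
n=15: →14(L), so W
n=16: →14(L), so W
n=17: →0(L), so W
n=18: →9(L), so W
n=19: →0(L), so W
n=20: →10(W), 15(W), 16(W), 18(W), 19(W) — all W, so L
n=21: →14(L), so W
n=22: →20(L), so W
n=23: →0(L), so W
n=24: →20(L), so W
n=25: →20(L), so W
n=26: →13(W), 24(W), 25(W) — all W, so L
n=27: →26(L), so W
n=28: →14(L), so W
n=29: →0(L), so W
n=30: →20(L), so W

30: W, 9: L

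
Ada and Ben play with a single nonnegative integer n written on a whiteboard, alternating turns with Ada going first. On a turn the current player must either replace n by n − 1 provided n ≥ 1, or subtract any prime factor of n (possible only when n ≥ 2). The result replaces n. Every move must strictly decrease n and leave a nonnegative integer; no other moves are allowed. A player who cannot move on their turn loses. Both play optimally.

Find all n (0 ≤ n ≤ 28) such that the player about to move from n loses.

0, 4, 8, 12, 16, 20, 24, 28

Compute win/loss labels from the base case upward. A position with no move is L. Any other position is W if it can reach an L in one move, else L.
n=0: no move → L
n=1: →0(L), so W
n=2: →0(L), so W
n=3: →0(L), so W
n=4: →2(W), 3(W) — all W, so L
n=5: →0(L), so W
n=6: →4(L), so W
n=7: →0(L), so W
n=8: →6(W), 7(W) — all W, so L
n=9: →8(L), so W
n=10: →8(L), so W
n=11: →0(L), so W
n=12: →9(W), 10(W), 11(W) — all W, so L
n=13: →0(L), so W
n=14: →12(L), so W
n=15: →12(L), so W
n=16: →14(W), 15(W) — all W, so L
n=17: →0(L), so W
n=18: →16(L), so W
n=19: →0(L), so W
n=20: →15(W), 18(W), 19(W) — all W, so L
n=21: →20(L), so W
n=22: →20(L), so W
n=23: →0(L), so W
n=24: →21(W), 22(W), 23(W) — all W, so L
n=25: →20(L), so W
n=26: →24(L), so W
n=27: →24(L), so W
n=28: →21(W), 26(W), 27(W) — all W, so L
The losing starting values of n are exactly the entries labelled L in this table (8 of them).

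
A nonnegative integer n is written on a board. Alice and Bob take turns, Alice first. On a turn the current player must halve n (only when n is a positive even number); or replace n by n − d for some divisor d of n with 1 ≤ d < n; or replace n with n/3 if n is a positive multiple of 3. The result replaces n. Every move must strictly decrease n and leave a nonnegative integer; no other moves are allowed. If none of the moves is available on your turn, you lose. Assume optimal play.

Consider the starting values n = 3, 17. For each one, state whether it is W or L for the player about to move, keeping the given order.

3: W, 17: L

Positions with no move are L. A position that does have a move is losing for the player to move precisely when every available move leads to a winning position for the opponent. Fill in the labels:
n=0: no move → L
n=1: no move → L
n=2: W (go to 1, an L position)
n=3: W (go to 1, an L position)
n=4: L (options 2(W), 3(W) are all W)
n=5: W (go to 4, an L position)
n=6: W (go to 4, an L position)
n=7: L (sole option 6(W) is W)
n=8: W (go to 4, an L position)
n=9: L (options 3(W), 6(W), 8(W) are all W)
n=10: W (go to 9, an L position)
n=11: L (sole option 10(W) is W)
n=12: W (go to 4, an L position)
n=13: L (sole option 12(W) is W)
n=14: W (go to 7, an L position)
n=15: L (options 5(W), 10(W), 12(W), 14(W) are all W)
n=16: W (go to 15, an L position)
n=17: L (sole option 16(W) is W)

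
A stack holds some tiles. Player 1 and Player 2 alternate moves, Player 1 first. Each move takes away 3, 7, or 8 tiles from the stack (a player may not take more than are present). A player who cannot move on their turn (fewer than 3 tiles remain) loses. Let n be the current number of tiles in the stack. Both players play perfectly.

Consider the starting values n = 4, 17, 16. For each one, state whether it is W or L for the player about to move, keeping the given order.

Positions with no move are L. A position that does have a move is losing for the player to move precisely when every available move leads to a winning position for the opponent. Fill in the labels:
n=0: no move → L
n=1: no move → L
n=2: no move → L
n=3: can move to 0, which is L ⇒ W
n=4: can move to 1, which is L ⇒ W
n=5: can move to 2, which is L ⇒ W
n=6: the only move is to 3(W), a W ⇒ L
n=7: can move to 0, which is L ⇒ W
n=8: can move to 1, which is L ⇒ W
n=9: can move to 6, which is L ⇒ W
n=10: can move to 2, which is L ⇒ W
n=11: moves to 8(W), 4(W), 3(W); every one is W ⇒ L
n=12: moves to 9(W), 5(W), 4(W); every one is W ⇒ L
n=13: can move to 6, which is L ⇒ W
n=14: can move to 11, which is L ⇒ W
n=15: can move to 12, which is L ⇒ W
n=16: moves to 13(W), 9(W), 8(W); every one is W ⇒ L
n=17: moves to 14(W), 10(W), 9(W); every one is W ⇒ L

4: W, 17: L, 16: L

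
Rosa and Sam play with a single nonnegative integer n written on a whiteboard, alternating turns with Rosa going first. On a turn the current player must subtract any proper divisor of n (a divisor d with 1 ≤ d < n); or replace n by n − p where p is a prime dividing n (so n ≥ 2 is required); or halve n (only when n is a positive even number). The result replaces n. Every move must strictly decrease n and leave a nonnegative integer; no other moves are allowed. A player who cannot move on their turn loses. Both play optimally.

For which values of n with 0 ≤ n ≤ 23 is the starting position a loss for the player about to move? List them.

Use the standard recursion: the mover loses at a terminal position; elsewhere, the mover wins exactly when some move hands the opponent an L position.
n=0: no move → L
n=1: no move → L
n=2: W (go to 0, an L position)
n=3: W (go to 0, an L position)
n=4: L (options 2(W), 3(W) are all W)
n=5: W (go to 0, an L position)
n=6: W (go to 4, an L position)
n=7: W (go to 0, an L position)
n=8: W (go to 4, an L position)
n=9: L (options 6(W), 8(W) are all W)
n=10: W (go to 9, an L position)
n=11: W (go to 0, an L position)
n=12: W (go to 9, an L position)
n=13: W (go to 0, an L position)
n=14: L (options 7(W), 12(W), 13(W) are all W)
n=15: W (go to 14, an L position)
n=16: W (go to 14, an L position)
n=17: W (go to 0, an L position)
n=18: W (go to 9, an L position)
n=19: W (go to 0, an L position)
n=20: L (options 10(W), 15(W), 16(W), 18(W), 19(W) are all W)
n=21: W (go to 14, an L position)
n=22: W (go to 20, an L position)
n=23: W (go to 0, an L position)
Reading off the rows marked L gives the requested list; there are 6 such values of n.

0, 1, 4, 9, 14, 20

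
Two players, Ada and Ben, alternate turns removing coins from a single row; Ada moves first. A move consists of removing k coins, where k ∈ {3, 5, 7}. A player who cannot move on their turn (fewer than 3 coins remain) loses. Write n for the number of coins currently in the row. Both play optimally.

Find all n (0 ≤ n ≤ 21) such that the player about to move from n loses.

0, 1, 2, 10, 11, 12, 20, 21

Label each position W (a win for the player to move) or L (a loss). A position with no legal move is L; any other position is W exactly when some move reaches an L, and L when every move reaches a W.
n=0: no move → L
n=1: no move → L
n=2: no move → L
n=3: can move to 0, which is L ⇒ W
n=4: can move to 1, which is L ⇒ W
n=5: can move to 2, which is L ⇒ W
n=6: can move to 1, which is L ⇒ W
n=7: can move to 2, which is L ⇒ W
n=8: can move to 1, which is L ⇒ W
n=9: can move to 2, which is L ⇒ W
n=10: moves to 7(W), 5(W), 3(W); every one is W ⇒ L
n=11: moves to 8(W), 6(W), 4(W); every one is W ⇒ L
n=12: moves to 9(W), 7(W), 5(W); every one is W ⇒ L
n=13: can move to 10, which is L ⇒ W
n=14: can move to 11, which is L ⇒ W
n=15: can move to 12, which is L ⇒ W
n=16: can move to 11, which is L ⇒ W
n=17: can move to 12, which is L ⇒ W
n=18: can move to 11, which is L ⇒ W
n=19: can move to 12, which is L ⇒ W
n=20: moves to 17(W), 15(W), 13(W); every one is W ⇒ L
n=21: moves to 18(W), 16(W), 14(W); every one is W ⇒ L
Reading off the rows marked L gives the requested list; there are 8 such values of n.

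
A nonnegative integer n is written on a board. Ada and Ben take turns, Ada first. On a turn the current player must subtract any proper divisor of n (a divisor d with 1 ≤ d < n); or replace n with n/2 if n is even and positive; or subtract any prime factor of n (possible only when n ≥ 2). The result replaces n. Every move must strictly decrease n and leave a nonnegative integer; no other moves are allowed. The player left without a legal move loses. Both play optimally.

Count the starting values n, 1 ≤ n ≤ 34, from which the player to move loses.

7

Compute win/loss labels from the base case upward. A position with no move is L. Any other position is W if it can reach an L in one move, else L.
n=0: no move → L
n=1: no move → L
n=2: can move to 0, which is L ⇒ W
n=3: can move to 0, which is L ⇒ W
n=4: moves to 2(W), 3(W); every one is W ⇒ L
n=5: can move to 0, which is L ⇒ W
n=6: can move to 4, which is L ⇒ W
n=7: can move to 0, which is L ⇒ W
n=8: can move to 4, which is L ⇒ W
n=9: moves to 6(W), 8(W); every one is W ⇒ L
n=10: can move to 9, which is L ⇒ W
n=11: can move to 0, which is L ⇒ W
n=12: can move to 9, which is L ⇒ W
n=13: can move to 0, which is L ⇒ W
n=14: moves to 7(W), 12(W), 13(W); every one is W ⇒ L
n=15: can move to 14, which is L ⇒ W
n=16: can move to 14, which is L ⇒ W
n=17: can move to 0, which is L ⇒ W
n=18: can move to 9, which is L ⇒ W
n=19: can move to 0, which is L ⇒ W
n=20: moves to 10(W), 15(W), 16(W), 18(W), 19(W); every one is W ⇒ L
n=21: can move to 14, which is L ⇒ W
n=22: can move to 20, which is L ⇒ W
n=23: can move to 0, which is L ⇒ W
n=24: can move to 20, which is L ⇒ W
n=25: can move to 20, which is L ⇒ W
n=26: moves to 13(W), 24(W), 25(W); every one is W ⇒ L
n=27: can move to 26, which is L ⇒ W
n=28: can move to 14, which is L ⇒ W
n=29: can move to 0, which is L ⇒ W
n=30: can move to 20, which is L ⇒ W
n=31: can move to 0, which is L ⇒ W
n=32: moves to 16(W), 24(W), 28(W), 30(W), 31(W); every one is W ⇒ L
n=33: can move to 32, which is L ⇒ W
n=34: can move to 32, which is L ⇒ W
L entries with 1 ≤ n ≤ 34 (n=0 is outside the asked range and is not counted): n = 1, 4, 9, 14, 20, 26, 32; that makes 7.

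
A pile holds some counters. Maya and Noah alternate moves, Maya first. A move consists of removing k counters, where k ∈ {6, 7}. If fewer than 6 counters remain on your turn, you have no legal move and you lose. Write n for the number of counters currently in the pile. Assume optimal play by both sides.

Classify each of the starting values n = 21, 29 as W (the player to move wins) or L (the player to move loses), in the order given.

Label each position W (a win for the player to move) or L (a loss). A position with no legal move is L; any other position is W exactly when some move reaches an L, and L when every move reaches a W.
n=0: no move → L
n=1: no move → L
n=2: no move → L
n=3: no move → L
n=4: no move → L
n=5: no move → L
n=6: →0(L), so W
n=7: →1(L), so W
n=8: →2(L), so W
n=9: →3(L), so W
n=10: →4(L), so W
n=11: →5(L), so W
n=12: →5(L), so W
n=13: →7(W), 6(W) — all W, so L
n=14: →8(W), 7(W) — all W, so L
n=15: →9(W), 8(W) — all W, so L
n=16: →10(W), 9(W) — all W, so L
n=17: →11(W), 10(W) — all W, so L
n=18: →12(W), 11(W) — all W, so L
n=19: →13(L), so W
n=20: →14(L), so W
n=21: →15(L), so W
n=22: →16(L), so W
n=23: →17(L), so W
n=24: →18(L), so W
n=25: →18(L), so W
n=26: →20(W), 19(W) — all W, so L
n=27: →21(W), 20(W) — all W, so L
n=28: →22(W), 21(W) — all W, so L
n=29: →23(W), 22(W) — all W, so L

21: W, 29: L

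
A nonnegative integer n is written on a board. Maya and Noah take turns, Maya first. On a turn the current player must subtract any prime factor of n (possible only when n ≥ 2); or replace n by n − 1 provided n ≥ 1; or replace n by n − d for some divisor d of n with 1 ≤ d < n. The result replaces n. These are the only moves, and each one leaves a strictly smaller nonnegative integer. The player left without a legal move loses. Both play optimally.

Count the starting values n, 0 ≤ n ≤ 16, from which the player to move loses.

4

Compute win/loss labels from the base case upward. A position with no move is L. Any other position is W if it can reach an L in one move, else L.
n=0: no move → L
n=1: W (go to 0, an L position)
n=2: W (go to 0, an L position)
n=3: W (go to 0, an L position)
n=4: L (options 2(W), 3(W) are all W)
n=5: W (go to 0, an L position)
n=6: W (go to 4, an L position)
n=7: W (go to 0, an L position)
n=8: W (go to 4, an L position)
n=9: L (options 6(W), 8(W) are all W)
n=10: W (go to 9, an L position)
n=11: W (go to 0, an L position)
n=12: W (go to 9, an L position)
n=13: W (go to 0, an L position)
n=14: L (options 7(W), 12(W), 13(W) are all W)
n=15: W (go to 14, an L position)
n=16: W (go to 14, an L position)
L entries with 0 ≤ n ≤ 16: n = 0, 4, 9, 14; that makes 4.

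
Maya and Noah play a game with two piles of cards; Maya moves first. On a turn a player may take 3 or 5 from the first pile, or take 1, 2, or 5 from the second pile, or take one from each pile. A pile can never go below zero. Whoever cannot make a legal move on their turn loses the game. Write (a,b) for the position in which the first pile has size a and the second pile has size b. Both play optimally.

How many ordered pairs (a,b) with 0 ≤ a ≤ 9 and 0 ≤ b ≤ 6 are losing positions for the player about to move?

Positions with no move are L. A position that does have a move is losing for the player to move precisely when every available move leads to a winning position for the opponent. Fill in the labels:
Every move lowers a or b (never raises either), so fill the grid row by row in increasing a, and left to right within a row: each cell's successors are then already labelled.
      b=0  b=1  b=2  b=3  b=4  b=5  b=6
a=0:    L    W    W    L    W    W    L
a=1:    L    W    W    L    W    W    L
a=2:    L    W    W    L    W    W    L
a=3:    W    W    L    W    W    L    W
a=4:    W    L    W    W    L    W    W
a=5:    W    L    W    W    L    W    W
a=6:    W    L    W    W    L    W    W
a=7:    W    W    W    W    W    W    W
a=8:    L    W    W    L    W    W    L
a=9:    L    W    W    L    W    W    L
Cells with no legal move (terminal, hence L): (0,0), (1,0), (2,0).
The remaining L cells, each justified by listing all of its moves:
(0,3): only reaches (0,2)(W), (0,1)(W), all W → L
(0,6): only reaches (0,5)(W), (0,4)(W), (0,1)(W), all W → L
(1,3): only reaches (1,2)(W), (1,1)(W), (0,2)(W), all W → L
(1,6): only reaches (1,5)(W), (1,4)(W), (1,1)(W), (0,5)(W), all W → L
(2,3): only reaches (2,2)(W), (2,1)(W), (1,2)(W), all W → L
(2,6): only reaches (2,5)(W), (2,4)(W), (2,1)(W), (1,5)(W), all W → L
(3,2): only reaches (0,2)(W), (3,1)(W), (3,0)(W), (2,1)(W), all W → L
(3,5): only reaches (0,5)(W), (3,4)(W), (3,3)(W), (3,0)(W), (2,4)(W), all W → L
(4,1): only reaches (1,1)(W), (4,0)(W), (3,0)(W), all W → L
(4,4): only reaches (1,4)(W), (4,3)(W), (4,2)(W), (3,3)(W), all W → L
(5,1): only reaches (2,1)(W), (0,1)(W), (5,0)(W), (4,0)(W), all W → L
(5,4): only reaches (2,4)(W), (0,4)(W), (5,3)(W), (5,2)(W), (4,3)(W), all W → L
(6,1): only reaches (3,1)(W), (1,1)(W), (6,0)(W), (5,0)(W), all W → L
(6,4): only reaches (3,4)(W), (1,4)(W), (6,3)(W), (6,2)(W), (5,3)(W), all W → L
(8,0): only reaches (5,0)(W), (3,0)(W), all W → L
(8,3): only reaches (5,3)(W), (3,3)(W), (8,2)(W), (8,1)(W), (7,2)(W), all W → L
(8,6): only reaches (5,6)(W), (3,6)(W), (8,5)(W), (8,4)(W), (8,1)(W), (7,5)(W), all W → L
(9,0): only reaches (6,0)(W), (4,0)(W), all W → L
(9,3): only reaches (6,3)(W), (4,3)(W), (9,2)(W), (9,1)(W), (8,2)(W), all W → L
(9,6): only reaches (6,6)(W), (4,6)(W), (9,5)(W), (9,4)(W), (9,1)(W), (8,5)(W), all W → L
Every other cell has at least one move into one of the L cells above, so it is W.
L cells per row: a=0: 3, a=1: 3, a=2: 3, a=3: 2, a=4: 2, a=5: 2, a=6: 2, a=7: 0, a=8: 3, a=9: 3; total 23.

23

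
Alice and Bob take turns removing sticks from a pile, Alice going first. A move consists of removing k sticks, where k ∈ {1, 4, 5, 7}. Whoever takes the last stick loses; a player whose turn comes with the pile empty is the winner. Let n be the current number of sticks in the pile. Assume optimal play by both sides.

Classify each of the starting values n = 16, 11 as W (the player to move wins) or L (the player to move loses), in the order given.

Classify positions by backward induction: terminal positions (no move available) are W. From any other position, the mover wins iff some move reaches an L.
n=0: no move; the opponent has just taken the last stick and therefore loses → W
n=1: →0(W) only, which is W, so L
n=2: →1(L), so W
n=3: →2(W) only, which is W, so L
n=4: →3(L), so W
n=5: →1(L), so W
n=6: →1(L), so W
n=7: →3(L), so W
n=8: →3(L), so W
n=9: →8(W), 5(W), 4(W), 2(W) — all W, so L
n=10: →9(L), so W
n=11: →10(W), 7(W), 6(W), 4(W) — all W, so L
n=12: →11(L), so W
n=13: →9(L), so W
n=14: →9(L), so W
n=15: →11(L), so W
n=16: →11(L), so W

16: W, 11: L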